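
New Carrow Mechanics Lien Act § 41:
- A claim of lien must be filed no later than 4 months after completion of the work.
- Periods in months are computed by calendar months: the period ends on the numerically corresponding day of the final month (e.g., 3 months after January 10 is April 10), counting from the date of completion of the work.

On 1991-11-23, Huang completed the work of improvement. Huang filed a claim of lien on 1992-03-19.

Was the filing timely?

Yes

4 months after 1991-11-23 is March 23, 1992.
The deadline is March 23, 1992; the filing on March 19, 1992 is on or before that date.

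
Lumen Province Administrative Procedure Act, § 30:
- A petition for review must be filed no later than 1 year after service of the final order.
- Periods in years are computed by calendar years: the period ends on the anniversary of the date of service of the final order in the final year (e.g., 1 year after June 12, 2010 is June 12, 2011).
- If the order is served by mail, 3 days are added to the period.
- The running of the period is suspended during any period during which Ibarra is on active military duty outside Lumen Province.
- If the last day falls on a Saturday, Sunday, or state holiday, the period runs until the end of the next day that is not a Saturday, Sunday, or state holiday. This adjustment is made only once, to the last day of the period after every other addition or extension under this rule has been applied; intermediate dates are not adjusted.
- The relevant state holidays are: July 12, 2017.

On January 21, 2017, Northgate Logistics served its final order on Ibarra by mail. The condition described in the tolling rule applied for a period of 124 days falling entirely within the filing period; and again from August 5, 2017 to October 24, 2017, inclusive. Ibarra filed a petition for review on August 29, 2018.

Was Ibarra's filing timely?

No

1 year after January 21, 2017 is January 21, 2018.
Service was by mail, adding 3 days: January 21, 2018 + 3 days = January 24, 2018.
Tolling adds 124 days: January 24, 2018 + 124 days = May 28, 2018.
From August 5, 2017 through October 24, 2017 inclusive is 81 days; tolling adds 81 days: May 28, 2018 + 81 days = August 17, 2018.
August 17, 2018 is a Friday and not a state holiday, so no extension applies.
The deadline is August 17, 2018; the filing on August 29, 2018 is after that date.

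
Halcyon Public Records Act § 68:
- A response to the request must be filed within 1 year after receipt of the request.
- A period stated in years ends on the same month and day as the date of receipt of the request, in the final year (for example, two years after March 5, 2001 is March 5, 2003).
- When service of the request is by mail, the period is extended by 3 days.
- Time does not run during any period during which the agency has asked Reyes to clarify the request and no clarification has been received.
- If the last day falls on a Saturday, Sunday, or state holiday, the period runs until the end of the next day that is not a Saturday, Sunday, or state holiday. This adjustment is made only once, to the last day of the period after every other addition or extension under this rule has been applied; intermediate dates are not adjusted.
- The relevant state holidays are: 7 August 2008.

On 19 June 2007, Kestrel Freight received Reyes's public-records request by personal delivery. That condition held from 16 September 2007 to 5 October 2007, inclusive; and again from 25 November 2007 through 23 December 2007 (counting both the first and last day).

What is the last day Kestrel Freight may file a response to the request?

1 year after 19 June 2007 is June 19, 2008.
Service was not by mail, so no mail extension applies.
From September 16, 2007 through October 5, 2007 inclusive is 20 days; tolling adds 20 days: June 19, 2008 + 20 days = July 9, 2008.
From November 25, 2007 through December 23, 2007 inclusive is 29 days; tolling adds 29 days: July 9, 2008 + 29 days = August 7, 2008.
August 7, 2008 is a listed holiday. The next qualifying day is August 8, 2008.

August 8, 2008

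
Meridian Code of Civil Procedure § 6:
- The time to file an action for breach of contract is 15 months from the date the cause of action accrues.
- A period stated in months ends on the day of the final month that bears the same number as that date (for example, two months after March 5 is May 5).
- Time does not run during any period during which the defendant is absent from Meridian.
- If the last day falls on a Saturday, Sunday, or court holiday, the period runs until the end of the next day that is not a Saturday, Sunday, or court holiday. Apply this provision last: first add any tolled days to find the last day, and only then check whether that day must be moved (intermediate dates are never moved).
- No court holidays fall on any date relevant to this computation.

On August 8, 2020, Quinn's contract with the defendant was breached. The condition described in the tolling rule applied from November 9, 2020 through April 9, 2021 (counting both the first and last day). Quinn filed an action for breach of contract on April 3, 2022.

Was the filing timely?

Yes

15 months after August 8, 2020 is November 8, 2021.
From November 9, 2020 through April 9, 2021 inclusive is 152 days; tolling adds 152 days: November 8, 2021 + 152 days = April 9, 2022.
April 9, 2022 is Saturday; April 10, 2022 is Sunday. The next qualifying day is April 11, 2022.
The deadline is April 11, 2022; the filing on April 3, 2022 is on or before that date.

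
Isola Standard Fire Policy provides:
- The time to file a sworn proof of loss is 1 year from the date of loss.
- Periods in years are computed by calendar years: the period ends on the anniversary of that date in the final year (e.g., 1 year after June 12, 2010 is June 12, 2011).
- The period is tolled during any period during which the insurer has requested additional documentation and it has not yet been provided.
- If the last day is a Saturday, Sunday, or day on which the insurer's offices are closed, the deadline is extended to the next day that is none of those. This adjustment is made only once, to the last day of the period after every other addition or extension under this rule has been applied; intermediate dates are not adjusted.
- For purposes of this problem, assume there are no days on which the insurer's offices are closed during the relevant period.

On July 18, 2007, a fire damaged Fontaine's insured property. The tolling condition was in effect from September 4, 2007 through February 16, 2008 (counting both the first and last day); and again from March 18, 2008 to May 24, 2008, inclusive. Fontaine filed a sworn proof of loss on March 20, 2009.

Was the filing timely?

No

1 year after July 18, 2007 is July 18, 2008.
From September 4, 2007 through February 16, 2008 inclusive is 166 days; tolling adds 166 days: July 18, 2008 + 166 days = December 31, 2008.
From March 18, 2008 through May 24, 2008 inclusive is 68 days; tolling adds 68 days: December 31, 2008 + 68 days = March 9, 2009.
March 9, 2009 is a Monday and not a day on which the insurer's offices are closed, so no extension applies.
The deadline is March 9, 2009; the filing on March 20, 2009 is after that date.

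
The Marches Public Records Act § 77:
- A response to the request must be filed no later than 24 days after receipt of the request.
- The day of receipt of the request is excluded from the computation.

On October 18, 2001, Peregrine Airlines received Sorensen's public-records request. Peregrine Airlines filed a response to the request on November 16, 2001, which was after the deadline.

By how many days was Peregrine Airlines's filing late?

24 days after October 18, 2001 is November 11, 2001.
The deadline is November 11, 2001; from November 11, 2001 to November 16, 2001 is 5 days.

5 days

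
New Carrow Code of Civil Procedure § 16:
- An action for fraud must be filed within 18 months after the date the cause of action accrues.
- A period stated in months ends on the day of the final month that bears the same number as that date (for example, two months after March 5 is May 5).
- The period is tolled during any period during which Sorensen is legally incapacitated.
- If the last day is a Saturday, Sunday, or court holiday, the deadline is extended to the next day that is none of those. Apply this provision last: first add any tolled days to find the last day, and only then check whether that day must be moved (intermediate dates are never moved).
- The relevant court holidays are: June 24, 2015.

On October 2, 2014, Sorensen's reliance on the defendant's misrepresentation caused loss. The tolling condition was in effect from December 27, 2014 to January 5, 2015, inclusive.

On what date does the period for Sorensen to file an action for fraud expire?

18 months after October 2, 2014 is April 2, 2016.
From December 27, 2014 through January 5, 2015 inclusive is 10 days; tolling adds 10 days: April 2, 2016 + 10 days = April 12, 2016.
April 12, 2016 is a Tuesday and not a court holiday, so no extension applies.

April 12, 2016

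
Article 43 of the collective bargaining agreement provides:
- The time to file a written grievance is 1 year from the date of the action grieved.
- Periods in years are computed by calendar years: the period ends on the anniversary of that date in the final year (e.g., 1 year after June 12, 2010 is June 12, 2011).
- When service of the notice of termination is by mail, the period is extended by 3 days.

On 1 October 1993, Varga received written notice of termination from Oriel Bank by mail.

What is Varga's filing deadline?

October 4, 1994

1 year after 1 October 1993 is October 1, 1994.
Service was by mail, adding 3 days: October 1, 1994 + 3 days = October 4, 1994.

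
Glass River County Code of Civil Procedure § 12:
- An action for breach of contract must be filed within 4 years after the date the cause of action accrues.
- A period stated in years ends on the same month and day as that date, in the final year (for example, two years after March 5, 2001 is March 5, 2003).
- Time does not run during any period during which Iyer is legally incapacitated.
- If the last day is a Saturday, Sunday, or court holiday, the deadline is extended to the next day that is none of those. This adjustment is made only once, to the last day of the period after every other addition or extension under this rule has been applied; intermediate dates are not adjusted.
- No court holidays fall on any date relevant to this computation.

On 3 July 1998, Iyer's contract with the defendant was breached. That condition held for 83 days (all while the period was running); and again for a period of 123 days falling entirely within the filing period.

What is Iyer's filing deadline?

4 years after 3 July 1998 is July 3, 2002.
Tolling adds 83 days: July 3, 2002 + 83 days = September 24, 2002.
Tolling adds 123 days: September 24, 2002 + 123 days = January 25, 2003.
January 25, 2003 is Saturday; January 26, 2003 is Sunday. The next qualifying day is January 27, 2003.

January 27, 2003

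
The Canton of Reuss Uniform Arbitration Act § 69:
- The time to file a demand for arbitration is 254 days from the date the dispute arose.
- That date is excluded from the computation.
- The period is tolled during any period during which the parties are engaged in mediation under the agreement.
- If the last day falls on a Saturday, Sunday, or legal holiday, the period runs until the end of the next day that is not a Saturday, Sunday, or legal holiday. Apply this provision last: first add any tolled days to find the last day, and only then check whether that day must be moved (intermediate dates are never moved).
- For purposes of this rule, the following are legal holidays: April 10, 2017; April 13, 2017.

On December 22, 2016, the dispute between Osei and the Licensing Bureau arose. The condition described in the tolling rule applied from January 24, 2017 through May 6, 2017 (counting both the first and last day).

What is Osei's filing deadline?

254 days after December 22, 2016 is September 2, 2017.
From January 24, 2017 through May 6, 2017 inclusive is 103 days; tolling adds 103 days: September 2, 2017 + 103 days = December 14, 2017.
December 14, 2017 is a Thursday and not a legal holiday, so no extension applies.

December 14, 2017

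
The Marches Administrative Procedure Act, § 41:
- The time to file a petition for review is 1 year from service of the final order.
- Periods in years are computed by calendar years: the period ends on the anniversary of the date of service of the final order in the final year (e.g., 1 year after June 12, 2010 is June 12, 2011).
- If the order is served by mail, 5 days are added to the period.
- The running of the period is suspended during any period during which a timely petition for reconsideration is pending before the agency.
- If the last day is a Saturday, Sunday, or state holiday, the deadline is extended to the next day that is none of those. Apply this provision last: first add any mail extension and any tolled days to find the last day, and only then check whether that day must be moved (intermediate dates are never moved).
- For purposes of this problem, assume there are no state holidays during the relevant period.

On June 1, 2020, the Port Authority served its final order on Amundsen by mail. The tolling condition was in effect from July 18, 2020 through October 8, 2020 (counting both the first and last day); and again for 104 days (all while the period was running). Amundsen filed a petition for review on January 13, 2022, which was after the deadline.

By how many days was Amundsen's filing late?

1 year after June 1, 2020 is June 1, 2021.
Service was by mail, adding 5 days: June 1, 2021 + 5 days = June 6, 2021.
From July 18, 2020 through October 8, 2020 inclusive is 83 days; tolling adds 83 days: June 6, 2021 + 83 days = August 28, 2021.
Tolling adds 104 days: August 28, 2021 + 104 days = December 10, 2021.
December 10, 2021 is a Friday and not a state holiday, so no extension applies.
The deadline is December 10, 2021; from December 10, 2021 to January 13, 2022 is 34 days.

34 days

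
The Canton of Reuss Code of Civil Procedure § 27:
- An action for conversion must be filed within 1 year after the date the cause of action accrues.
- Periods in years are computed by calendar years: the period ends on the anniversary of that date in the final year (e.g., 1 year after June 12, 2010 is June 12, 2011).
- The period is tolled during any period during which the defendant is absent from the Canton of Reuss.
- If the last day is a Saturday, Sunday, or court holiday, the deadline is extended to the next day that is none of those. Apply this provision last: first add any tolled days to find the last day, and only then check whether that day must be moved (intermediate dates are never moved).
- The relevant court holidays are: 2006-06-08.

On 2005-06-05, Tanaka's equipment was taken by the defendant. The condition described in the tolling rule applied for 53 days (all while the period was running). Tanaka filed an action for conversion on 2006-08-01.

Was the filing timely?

No

1 year after 2005-06-05 is June 5, 2006.
Tolling adds 53 days: June 5, 2006 + 53 days = July 28, 2006.
July 28, 2006 is a Friday and not a court holiday, so no extension applies.
The deadline is July 28, 2006; the filing on August 1, 2006 is after that date.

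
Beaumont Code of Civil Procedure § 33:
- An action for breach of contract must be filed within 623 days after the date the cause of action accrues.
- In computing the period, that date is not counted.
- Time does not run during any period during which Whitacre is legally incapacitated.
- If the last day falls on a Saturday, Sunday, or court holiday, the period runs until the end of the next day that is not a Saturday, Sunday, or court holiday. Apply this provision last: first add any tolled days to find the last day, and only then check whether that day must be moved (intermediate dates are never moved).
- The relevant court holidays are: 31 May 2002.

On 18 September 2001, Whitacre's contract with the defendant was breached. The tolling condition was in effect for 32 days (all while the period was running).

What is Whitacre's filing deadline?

July 7, 2003

623 days after 18 September 2001 is June 3, 2003.
Tolling adds 32 days: June 3, 2003 + 32 days = July 5, 2003.
July 5, 2003 is Saturday; July 6, 2003 is Sunday. The next qualifying day is July 7, 2003.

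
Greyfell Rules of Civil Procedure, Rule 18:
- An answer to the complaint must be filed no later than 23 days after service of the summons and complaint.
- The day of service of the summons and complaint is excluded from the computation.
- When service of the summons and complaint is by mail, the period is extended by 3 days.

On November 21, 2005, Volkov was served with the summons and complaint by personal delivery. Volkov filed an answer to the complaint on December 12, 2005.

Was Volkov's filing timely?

23 days after November 21, 2005 is December 14, 2005.
Service was not by mail, so no mail extension applies.
The deadline is December 14, 2005; the filing on December 12, 2005 is on or before that date.

Yes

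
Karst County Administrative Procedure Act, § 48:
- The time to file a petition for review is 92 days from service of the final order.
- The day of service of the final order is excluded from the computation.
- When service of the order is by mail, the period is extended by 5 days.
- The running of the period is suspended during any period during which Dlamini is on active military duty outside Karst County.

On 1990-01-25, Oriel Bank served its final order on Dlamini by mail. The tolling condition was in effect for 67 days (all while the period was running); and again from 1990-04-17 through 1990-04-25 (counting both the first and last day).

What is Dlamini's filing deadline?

92 days after 1990-01-25 is April 27, 1990.
Service was by mail, adding 5 days: April 27, 1990 + 5 days = May 2, 1990.
Tolling adds 67 days: May 2, 1990 + 67 days = July 8, 1990.
From April 17, 1990 through April 25, 1990 inclusive is 9 days; tolling adds 9 days: July 8, 1990 + 9 days = July 17, 1990.

July 17, 1990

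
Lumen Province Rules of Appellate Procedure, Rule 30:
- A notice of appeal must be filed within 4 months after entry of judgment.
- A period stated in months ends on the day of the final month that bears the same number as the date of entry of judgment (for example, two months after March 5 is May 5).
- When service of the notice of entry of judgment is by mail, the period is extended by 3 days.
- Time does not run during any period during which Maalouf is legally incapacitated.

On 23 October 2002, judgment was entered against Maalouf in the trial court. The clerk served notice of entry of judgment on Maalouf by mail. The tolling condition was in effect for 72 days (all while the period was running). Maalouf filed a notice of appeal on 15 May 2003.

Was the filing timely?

No

4 months after 23 October 2002 is February 23, 2003.
Service was by mail, adding 3 days: February 23, 2003 + 3 days = February 26, 2003.
Tolling adds 72 days: February 26, 2003 + 72 days = May 9, 2003.
The deadline is May 9, 2003; the filing on May 15, 2003 is after that date.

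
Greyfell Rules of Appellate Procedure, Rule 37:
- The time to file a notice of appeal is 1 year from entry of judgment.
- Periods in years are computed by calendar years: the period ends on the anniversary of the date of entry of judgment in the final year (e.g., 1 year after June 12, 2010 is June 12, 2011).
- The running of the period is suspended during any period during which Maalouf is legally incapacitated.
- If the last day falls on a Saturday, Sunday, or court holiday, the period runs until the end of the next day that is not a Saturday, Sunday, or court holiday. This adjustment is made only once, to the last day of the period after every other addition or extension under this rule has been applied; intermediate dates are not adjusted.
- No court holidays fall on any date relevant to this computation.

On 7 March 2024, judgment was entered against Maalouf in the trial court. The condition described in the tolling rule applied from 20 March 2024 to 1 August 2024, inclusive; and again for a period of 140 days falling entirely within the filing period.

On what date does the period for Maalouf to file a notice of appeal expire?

December 8, 2025

1 year after 7 March 2024 is March 7, 2025.
From March 20, 2024 through August 1, 2024 inclusive is 135 days; tolling adds 135 days: March 7, 2025 + 135 days = July 20, 2025.
Tolling adds 140 days: July 20, 2025 + 140 days = December 7, 2025.
December 7, 2025 is Sunday. The next qualifying day is December 8, 2025.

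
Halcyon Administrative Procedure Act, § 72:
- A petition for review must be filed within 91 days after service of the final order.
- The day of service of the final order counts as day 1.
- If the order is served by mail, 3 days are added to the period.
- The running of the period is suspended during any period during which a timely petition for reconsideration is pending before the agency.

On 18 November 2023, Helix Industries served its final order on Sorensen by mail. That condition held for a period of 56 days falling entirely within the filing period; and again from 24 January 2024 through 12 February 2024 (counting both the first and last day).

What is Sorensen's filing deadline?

Counting 18 November 2023 as day 1, day 91 is February 16, 2024.
Service was by mail, adding 3 days: February 16, 2024 + 3 days = February 19, 2024.
Tolling adds 56 days: February 19, 2024 + 56 days = April 15, 2024.
From January 24, 2024 through February 12, 2024 inclusive is 20 days; tolling adds 20 days: April 15, 2024 + 20 days = May 5, 2024.

May 5, 2024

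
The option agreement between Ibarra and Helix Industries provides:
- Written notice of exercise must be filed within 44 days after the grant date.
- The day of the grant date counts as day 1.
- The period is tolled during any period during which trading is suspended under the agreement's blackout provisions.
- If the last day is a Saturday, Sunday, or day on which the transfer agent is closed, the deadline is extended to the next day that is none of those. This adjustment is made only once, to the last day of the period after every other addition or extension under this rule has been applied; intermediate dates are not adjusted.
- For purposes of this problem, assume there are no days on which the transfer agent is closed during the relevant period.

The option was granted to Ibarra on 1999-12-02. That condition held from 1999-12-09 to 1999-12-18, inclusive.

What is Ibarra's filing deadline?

January 24, 2000

Counting 1999-12-02 as day 1, day 44 is January 14, 2000.
From December 9, 1999 through December 18, 1999 inclusive is 10 days; tolling adds 10 days: January 14, 2000 + 10 days = January 24, 2000.
January 24, 2000 is a Monday and not a day on which the transfer agent is closed, so no extension applies.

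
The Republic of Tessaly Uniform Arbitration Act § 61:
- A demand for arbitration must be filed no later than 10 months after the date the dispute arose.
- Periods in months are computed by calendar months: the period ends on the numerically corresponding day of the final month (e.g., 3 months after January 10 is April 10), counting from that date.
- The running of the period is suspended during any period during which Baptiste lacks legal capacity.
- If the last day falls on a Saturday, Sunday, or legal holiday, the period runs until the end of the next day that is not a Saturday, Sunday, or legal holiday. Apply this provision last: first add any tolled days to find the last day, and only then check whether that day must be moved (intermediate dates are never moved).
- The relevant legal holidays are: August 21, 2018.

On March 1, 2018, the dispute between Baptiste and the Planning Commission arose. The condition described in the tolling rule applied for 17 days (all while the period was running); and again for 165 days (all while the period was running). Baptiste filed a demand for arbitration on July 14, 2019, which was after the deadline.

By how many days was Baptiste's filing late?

10 months after March 1, 2018 is January 1, 2019.
Tolling adds 17 days: January 1, 2019 + 17 days = January 18, 2019.
Tolling adds 165 days: January 18, 2019 + 165 days = July 2, 2019.
July 2, 2019 is a Tuesday and not a legal holiday, so no extension applies.
The deadline is July 2, 2019; from July 2, 2019 to July 14, 2019 is 12 days.

12 days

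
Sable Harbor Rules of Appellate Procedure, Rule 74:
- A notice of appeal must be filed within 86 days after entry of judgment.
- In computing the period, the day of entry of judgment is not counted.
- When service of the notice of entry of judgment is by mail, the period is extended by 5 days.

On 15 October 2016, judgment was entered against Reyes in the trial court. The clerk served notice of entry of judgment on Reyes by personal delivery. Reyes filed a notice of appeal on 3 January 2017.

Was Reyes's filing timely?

86 days after 15 October 2016 is January 9, 2017.
Service was not by mail, so no mail extension applies.
The deadline is January 9, 2017; the filing on January 3, 2017 is on or before that date.

Yes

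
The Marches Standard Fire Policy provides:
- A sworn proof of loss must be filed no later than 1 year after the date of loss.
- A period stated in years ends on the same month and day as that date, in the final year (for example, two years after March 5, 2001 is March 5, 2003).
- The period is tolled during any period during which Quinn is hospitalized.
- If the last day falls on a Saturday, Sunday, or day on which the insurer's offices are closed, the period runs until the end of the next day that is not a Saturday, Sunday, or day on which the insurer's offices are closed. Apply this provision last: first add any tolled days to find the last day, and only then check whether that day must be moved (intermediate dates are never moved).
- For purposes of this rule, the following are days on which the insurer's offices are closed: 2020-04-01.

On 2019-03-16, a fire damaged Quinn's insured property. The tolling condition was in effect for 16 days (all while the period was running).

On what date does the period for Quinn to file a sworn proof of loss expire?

April 2, 2020

1 year after 2019-03-16 is March 16, 2020.
Tolling adds 16 days: March 16, 2020 + 16 days = April 1, 2020.
April 1, 2020 is a listed holiday. The next qualifying day is April 2, 2020.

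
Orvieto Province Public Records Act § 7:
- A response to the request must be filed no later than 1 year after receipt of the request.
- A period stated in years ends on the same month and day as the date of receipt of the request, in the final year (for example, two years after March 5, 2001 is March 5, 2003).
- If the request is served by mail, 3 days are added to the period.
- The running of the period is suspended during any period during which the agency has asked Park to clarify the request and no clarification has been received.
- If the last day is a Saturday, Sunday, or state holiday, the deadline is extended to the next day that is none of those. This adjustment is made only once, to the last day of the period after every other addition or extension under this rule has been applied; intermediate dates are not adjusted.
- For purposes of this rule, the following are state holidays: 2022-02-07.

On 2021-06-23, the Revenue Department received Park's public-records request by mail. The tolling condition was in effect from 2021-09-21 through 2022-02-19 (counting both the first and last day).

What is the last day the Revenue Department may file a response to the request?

November 25, 2022

1 year after 2021-06-23 is June 23, 2022.
Service was by mail, adding 3 days: June 23, 2022 + 3 days = June 26, 2022.
From September 21, 2021 through February 19, 2022 inclusive is 152 days; tolling adds 152 days: June 26, 2022 + 152 days = November 25, 2022.
November 25, 2022 is a Friday and not a state holiday, so no extension applies.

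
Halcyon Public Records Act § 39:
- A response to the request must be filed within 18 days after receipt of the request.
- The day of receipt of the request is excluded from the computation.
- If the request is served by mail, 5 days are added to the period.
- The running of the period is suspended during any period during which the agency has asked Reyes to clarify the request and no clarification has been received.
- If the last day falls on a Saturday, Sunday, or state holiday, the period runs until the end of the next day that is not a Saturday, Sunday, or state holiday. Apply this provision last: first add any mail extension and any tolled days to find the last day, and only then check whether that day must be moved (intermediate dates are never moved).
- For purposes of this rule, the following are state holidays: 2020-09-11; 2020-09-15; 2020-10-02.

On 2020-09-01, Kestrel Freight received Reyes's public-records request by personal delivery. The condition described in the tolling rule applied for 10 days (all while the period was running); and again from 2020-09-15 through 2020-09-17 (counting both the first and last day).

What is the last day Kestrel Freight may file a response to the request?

October 5, 2020

18 days after 2020-09-01 is September 19, 2020.
Service was not by mail, so no mail extension applies.
Tolling adds 10 days: September 19, 2020 + 10 days = September 29, 2020.
From September 15, 2020 through September 17, 2020 inclusive is 3 days; tolling adds 3 days: September 29, 2020 + 3 days = October 2, 2020.
October 2, 2020 is a listed holiday; October 3, 2020 is Saturday; October 4, 2020 is Sunday. The next qualifying day is October 5, 2020.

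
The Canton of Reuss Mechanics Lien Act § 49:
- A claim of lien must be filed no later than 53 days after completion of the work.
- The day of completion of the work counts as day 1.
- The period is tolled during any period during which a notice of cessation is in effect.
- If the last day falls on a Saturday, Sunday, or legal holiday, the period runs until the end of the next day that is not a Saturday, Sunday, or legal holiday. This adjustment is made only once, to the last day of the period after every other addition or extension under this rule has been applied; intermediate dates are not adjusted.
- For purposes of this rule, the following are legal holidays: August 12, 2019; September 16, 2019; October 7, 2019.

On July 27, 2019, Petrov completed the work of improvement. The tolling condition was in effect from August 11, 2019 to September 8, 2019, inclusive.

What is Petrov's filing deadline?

October 16, 2019

Counting July 27, 2019 as day 1, day 53 is September 17, 2019.
From August 11, 2019 through September 8, 2019 inclusive is 29 days; tolling adds 29 days: September 17, 2019 + 29 days = October 16, 2019.
October 16, 2019 is a Wednesday and not a legal holiday, so no extension applies.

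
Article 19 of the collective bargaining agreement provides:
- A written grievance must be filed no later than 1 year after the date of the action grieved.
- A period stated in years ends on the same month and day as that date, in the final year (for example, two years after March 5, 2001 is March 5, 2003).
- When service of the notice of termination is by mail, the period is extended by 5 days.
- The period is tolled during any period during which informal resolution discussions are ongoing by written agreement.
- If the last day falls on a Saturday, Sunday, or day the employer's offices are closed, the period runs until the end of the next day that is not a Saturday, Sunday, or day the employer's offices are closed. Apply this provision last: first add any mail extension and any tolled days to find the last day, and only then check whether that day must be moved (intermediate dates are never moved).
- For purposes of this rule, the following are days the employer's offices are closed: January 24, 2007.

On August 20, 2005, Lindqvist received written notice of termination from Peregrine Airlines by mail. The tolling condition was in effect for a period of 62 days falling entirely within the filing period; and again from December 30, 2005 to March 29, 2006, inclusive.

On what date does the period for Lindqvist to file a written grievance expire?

January 25, 2007

1 year after August 20, 2005 is August 20, 2006.
Service was by mail, adding 5 days: August 20, 2006 + 5 days = August 25, 2006.
Tolling adds 62 days: August 25, 2006 + 62 days = October 26, 2006.
From December 30, 2005 through March 29, 2006 inclusive is 90 days; tolling adds 90 days: October 26, 2006 + 90 days = January 24, 2007.
January 24, 2007 is a listed holiday. The next qualifying day is January 25, 2007.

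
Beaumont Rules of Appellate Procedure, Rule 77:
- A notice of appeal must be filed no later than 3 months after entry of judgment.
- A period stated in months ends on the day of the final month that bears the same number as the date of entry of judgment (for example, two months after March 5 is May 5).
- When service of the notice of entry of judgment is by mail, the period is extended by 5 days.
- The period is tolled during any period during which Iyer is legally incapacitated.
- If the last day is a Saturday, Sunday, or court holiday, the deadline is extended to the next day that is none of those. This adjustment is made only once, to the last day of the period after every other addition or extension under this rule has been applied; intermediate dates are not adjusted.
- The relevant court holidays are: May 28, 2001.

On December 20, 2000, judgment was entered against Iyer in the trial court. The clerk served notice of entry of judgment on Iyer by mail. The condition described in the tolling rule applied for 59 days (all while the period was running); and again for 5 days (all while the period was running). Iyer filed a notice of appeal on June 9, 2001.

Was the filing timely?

3 months after December 20, 2000 is March 20, 2001.
Service was by mail, adding 5 days: March 20, 2001 + 5 days = March 25, 2001.
Tolling adds 59 days: March 25, 2001 + 59 days = May 23, 2001.
Tolling adds 5 days: May 23, 2001 + 5 days = May 28, 2001.
May 28, 2001 is a listed holiday. The next qualifying day is May 29, 2001.
The deadline is May 29, 2001; the filing on June 9, 2001 is after that date.

No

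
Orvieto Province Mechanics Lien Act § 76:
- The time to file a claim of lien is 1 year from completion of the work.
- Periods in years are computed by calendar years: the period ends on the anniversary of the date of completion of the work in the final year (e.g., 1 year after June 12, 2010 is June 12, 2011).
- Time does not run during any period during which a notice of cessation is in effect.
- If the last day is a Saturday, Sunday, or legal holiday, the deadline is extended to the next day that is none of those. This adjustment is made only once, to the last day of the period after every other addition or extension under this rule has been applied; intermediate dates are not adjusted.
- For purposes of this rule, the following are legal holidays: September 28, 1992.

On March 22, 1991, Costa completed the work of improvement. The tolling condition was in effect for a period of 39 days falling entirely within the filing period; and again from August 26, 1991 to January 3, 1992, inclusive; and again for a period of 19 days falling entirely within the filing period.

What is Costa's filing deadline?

1 year after March 22, 1991 is March 22, 1992.
Tolling adds 39 days: March 22, 1992 + 39 days = April 30, 1992.
From August 26, 1991 through January 3, 1992 inclusive is 131 days; tolling adds 131 days: April 30, 1992 + 131 days = September 8, 1992.
Tolling adds 19 days: September 8, 1992 + 19 days = September 27, 1992.
September 27, 1992 is Sunday; September 28, 1992 is a listed holiday. The next qualifying day is September 29, 1992.

September 29, 1992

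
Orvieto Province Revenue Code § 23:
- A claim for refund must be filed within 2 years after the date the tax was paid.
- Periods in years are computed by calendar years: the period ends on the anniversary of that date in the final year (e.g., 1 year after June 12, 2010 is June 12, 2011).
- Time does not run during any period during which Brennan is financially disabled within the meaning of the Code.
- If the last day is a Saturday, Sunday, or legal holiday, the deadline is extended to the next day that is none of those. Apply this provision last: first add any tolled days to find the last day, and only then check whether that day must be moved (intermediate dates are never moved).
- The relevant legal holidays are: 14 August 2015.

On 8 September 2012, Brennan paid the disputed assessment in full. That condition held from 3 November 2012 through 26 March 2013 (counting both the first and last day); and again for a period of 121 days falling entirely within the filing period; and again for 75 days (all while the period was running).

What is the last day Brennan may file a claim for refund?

2 years after 8 September 2012 is September 8, 2014.
From November 3, 2012 through March 26, 2013 inclusive is 144 days; tolling adds 144 days: September 8, 2014 + 144 days = January 30, 2015.
Tolling adds 121 days: January 30, 2015 + 121 days = May 31, 2015.
Tolling adds 75 days: May 31, 2015 + 75 days = August 14, 2015.
August 14, 2015 is a listed holiday; August 15, 2015 is Saturday; August 16, 2015 is Sunday. The next qualifying day is August 17, 2015.

August 17, 2015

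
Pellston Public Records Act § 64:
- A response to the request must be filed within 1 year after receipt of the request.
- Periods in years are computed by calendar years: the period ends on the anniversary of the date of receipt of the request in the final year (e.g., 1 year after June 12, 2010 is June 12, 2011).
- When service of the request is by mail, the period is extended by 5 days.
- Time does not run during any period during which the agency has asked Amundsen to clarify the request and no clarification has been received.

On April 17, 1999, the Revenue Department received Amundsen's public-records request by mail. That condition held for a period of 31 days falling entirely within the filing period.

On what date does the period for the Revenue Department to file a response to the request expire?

1 year after April 17, 1999 is April 17, 2000.
Service was by mail, adding 5 days: April 17, 2000 + 5 days = April 22, 2000.
Tolling adds 31 days: April 22, 2000 + 31 days = May 23, 2000.

May 23, 2000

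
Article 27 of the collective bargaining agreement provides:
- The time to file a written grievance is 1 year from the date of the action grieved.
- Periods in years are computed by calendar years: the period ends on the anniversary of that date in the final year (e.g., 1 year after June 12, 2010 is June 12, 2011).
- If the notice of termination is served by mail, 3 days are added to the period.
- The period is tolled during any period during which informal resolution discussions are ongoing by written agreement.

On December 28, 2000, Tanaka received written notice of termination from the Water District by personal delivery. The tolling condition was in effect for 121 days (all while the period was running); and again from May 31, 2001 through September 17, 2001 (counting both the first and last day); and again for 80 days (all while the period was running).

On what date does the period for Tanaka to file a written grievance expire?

November 4, 2002

1 year after December 28, 2000 is December 28, 2001.
Service was not by mail, so no mail extension applies.
Tolling adds 121 days: December 28, 2001 + 121 days = April 28, 2002.
From May 31, 2001 through September 17, 2001 inclusive is 110 days; tolling adds 110 days: April 28, 2002 + 110 days = August 16, 2002.
Tolling adds 80 days: August 16, 2002 + 80 days = November 4, 2002.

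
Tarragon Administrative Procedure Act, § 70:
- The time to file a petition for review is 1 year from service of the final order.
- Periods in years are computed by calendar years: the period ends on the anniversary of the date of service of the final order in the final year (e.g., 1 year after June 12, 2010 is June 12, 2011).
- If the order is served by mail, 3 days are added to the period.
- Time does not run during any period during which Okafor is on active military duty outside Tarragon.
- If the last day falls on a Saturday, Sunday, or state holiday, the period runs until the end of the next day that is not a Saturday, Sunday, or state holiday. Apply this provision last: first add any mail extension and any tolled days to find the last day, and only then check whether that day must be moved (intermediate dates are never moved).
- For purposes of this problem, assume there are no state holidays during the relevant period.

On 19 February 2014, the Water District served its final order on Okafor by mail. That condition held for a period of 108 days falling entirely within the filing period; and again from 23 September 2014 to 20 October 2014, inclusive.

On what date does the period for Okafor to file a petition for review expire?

1 year after 19 February 2014 is February 19, 2015.
Service was by mail, adding 3 days: February 19, 2015 + 3 days = February 22, 2015.
Tolling adds 108 days: February 22, 2015 + 108 days = June 10, 2015.
From September 23, 2014 through October 20, 2014 inclusive is 28 days; tolling adds 28 days: June 10, 2015 + 28 days = July 8, 2015.
July 8, 2015 is a Wednesday and not a state holiday, so no extension applies.

July 8, 2015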